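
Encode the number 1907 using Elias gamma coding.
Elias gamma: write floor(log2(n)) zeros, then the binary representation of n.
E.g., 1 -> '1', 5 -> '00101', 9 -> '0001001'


num_bits = floor(log2(1907)) + 1 = 11
leading_zeros = num_bits - 1 = 10
binary(1907) = 11101110011

Elias gamma(1907) = '0000000000' + '11101110011' = 000000000011101110011 (21 bits)


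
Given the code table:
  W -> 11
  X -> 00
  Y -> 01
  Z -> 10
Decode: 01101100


Decoding:
01 -> Y
10 -> Z
11 -> W
00 -> X


Result: YZWX


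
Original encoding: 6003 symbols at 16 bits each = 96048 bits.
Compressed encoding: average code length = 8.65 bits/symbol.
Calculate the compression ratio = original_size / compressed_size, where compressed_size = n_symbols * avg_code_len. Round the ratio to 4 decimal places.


original_size = n_symbols * orig_bits = 6003 * 16 = 96048 bits
compressed_size = n_symbols * avg_code_len = 6003 * 8.65 = 51925.95 bits
ratio = original_size / compressed_size = 96048 / 51925.95 = 1.8497

Compression ratio = 1.8497


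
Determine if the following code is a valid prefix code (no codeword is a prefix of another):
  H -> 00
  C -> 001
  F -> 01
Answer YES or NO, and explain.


Checking each pair (does one codeword prefix another?):
  H='00' vs C='001': prefix -- VIOLATION

NO -- this is NOT a valid prefix code. H (00) is a prefix of C (001).


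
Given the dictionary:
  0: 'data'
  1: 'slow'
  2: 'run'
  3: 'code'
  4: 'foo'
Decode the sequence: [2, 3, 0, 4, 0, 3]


Look up each index in the dictionary:
  2 -> 'run'
  3 -> 'code'
  0 -> 'data'
  4 -> 'foo'
  0 -> 'data'
  3 -> 'code'

Decoded: "run code data foo data code"


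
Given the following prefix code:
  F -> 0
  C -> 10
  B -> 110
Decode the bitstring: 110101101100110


Decoding step by step:
Bits 110 -> B
Bits 10 -> C
Bits 110 -> B
Bits 110 -> B
Bits 0 -> F
Bits 110 -> B


Decoded message: BCBBFB


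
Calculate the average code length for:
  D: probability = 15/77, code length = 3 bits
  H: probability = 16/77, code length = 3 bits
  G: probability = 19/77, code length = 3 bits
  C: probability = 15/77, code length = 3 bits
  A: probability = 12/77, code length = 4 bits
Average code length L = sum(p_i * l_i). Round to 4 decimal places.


Weighted contributions p_i * l_i:
  D: (15/77) * 3 = 45/77
  H: (16/77) * 3 = 48/77
  G: (19/77) * 3 = 57/77
  C: (15/77) * 3 = 45/77
  A: (12/77) * 4 = 48/77
Sum = (45 + 48 + 57 + 45 + 48)/77 = 243/77

L = 243/77 = 3.1558 bits/symbol


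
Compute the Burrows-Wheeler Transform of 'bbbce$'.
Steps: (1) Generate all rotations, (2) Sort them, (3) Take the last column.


Rotations (sorted):
  0: $bbbce -> last char: e
  1: bbbce$ -> last char: $
  2: bbce$b -> last char: b
  3: bce$bb -> last char: b
  4: ce$bbb -> last char: b
  5: e$bbbc -> last char: c


BWT = e$bbbc


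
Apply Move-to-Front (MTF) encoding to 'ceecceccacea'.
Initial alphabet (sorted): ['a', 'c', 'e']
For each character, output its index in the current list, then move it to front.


MTF encoding:
'c': index 1 in ['a', 'c', 'e'] -> ['c', 'a', 'e']
'e': index 2 in ['c', 'a', 'e'] -> ['e', 'c', 'a']
'e': index 0 in ['e', 'c', 'a'] -> ['e', 'c', 'a']
'c': index 1 in ['e', 'c', 'a'] -> ['c', 'e', 'a']
'c': index 0 in ['c', 'e', 'a'] -> ['c', 'e', 'a']
'e': index 1 in ['c', 'e', 'a'] -> ['e', 'c', 'a']
'c': index 1 in ['e', 'c', 'a'] -> ['c', 'e', 'a']
'c': index 0 in ['c', 'e', 'a'] -> ['c', 'e', 'a']
'a': index 2 in ['c', 'e', 'a'] -> ['a', 'c', 'e']
'c': index 1 in ['a', 'c', 'e'] -> ['c', 'a', 'e']
'e': index 2 in ['c', 'a', 'e'] -> ['e', 'c', 'a']
'a': index 2 in ['e', 'c', 'a'] -> ['a', 'e', 'c']


Output: [1, 2, 0, 1, 0, 1, 1, 0, 2, 1, 2, 2]


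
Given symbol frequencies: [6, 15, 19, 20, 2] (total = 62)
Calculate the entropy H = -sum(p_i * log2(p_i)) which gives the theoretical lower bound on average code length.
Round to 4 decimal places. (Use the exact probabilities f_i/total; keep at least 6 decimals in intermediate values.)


Per-symbol terms -p_i * log2(p_i) with p_i = f_i/62:
  p = 6/62 = 0.096774: log2(p) = -3.369234, -p*log2(p) = 0.326055
  p = 15/62 = 0.241935: log2(p) = -2.047306, -p*log2(p) = 0.495316
  p = 19/62 = 0.306452: log2(p) = -1.706269, -p*log2(p) = 0.522889
  p = 20/62 = 0.322581: log2(p) = -1.632268, -p*log2(p) = 0.526538
  p = 2/62 = 0.032258: log2(p) = -4.954196, -p*log2(p) = 0.159813
H = 0.326055 + 0.495316 + 0.522889 + 0.526538 + 0.159813 = 2.030611

H = 2.0306 bits/symbol


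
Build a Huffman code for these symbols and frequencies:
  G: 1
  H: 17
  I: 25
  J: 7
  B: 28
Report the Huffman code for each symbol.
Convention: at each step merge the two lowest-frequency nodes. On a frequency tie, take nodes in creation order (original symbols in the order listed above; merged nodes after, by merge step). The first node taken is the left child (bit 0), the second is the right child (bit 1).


Huffman tree construction:
Step 1: Merge G(1) + J(7) = 8
Step 2: Merge (G+J)(8) + H(17) = 25
Step 3: Merge I(25) + ((G+J)+H)(25) = 50
Step 4: Merge B(28) + (I+((G+J)+H))(50) = 78
Read each symbol's code off the tree from the root (left child = 0, right child = 1).

Codes:
  G: 1100 (length 4)
  H: 111 (length 3)
  I: 10 (length 2)
  J: 1101 (length 4)
  B: 0 (length 1)
Average code length: 161/78 = 2.0641 bits/symbol


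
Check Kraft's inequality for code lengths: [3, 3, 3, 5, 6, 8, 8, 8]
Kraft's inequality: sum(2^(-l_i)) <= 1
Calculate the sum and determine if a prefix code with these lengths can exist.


Sum = 2^(-3) + 2^(-3) + 2^(-3) + 2^(-5) + 2^(-6) + 2^(-8) + 2^(-8) + 2^(-8)
    = 0.125 + 0.125 + 0.125 + 0.03125 + 0.015625 + 0.00390625 + 0.00390625 + 0.00390625
    = 111/256 = 0.43359375
Since 0.43359375 <= 1, Kraft's inequality IS satisfied.
A prefix code with these lengths CAN exist.

Kraft sum = 0.43359375. Satisfied.


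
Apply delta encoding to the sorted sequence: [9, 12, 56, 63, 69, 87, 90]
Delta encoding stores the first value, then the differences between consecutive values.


First value: 9
Deltas:
  12 - 9 = 3
  56 - 12 = 44
  63 - 56 = 7
  69 - 63 = 6
  87 - 69 = 18
  90 - 87 = 3


Delta encoded: [9, 3, 44, 7, 6, 18, 3]


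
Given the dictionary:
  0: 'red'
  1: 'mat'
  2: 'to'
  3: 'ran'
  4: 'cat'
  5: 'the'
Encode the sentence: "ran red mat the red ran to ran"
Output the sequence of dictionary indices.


Look up each word in the dictionary:
  'ran' -> 3
  'red' -> 0
  'mat' -> 1
  'the' -> 5
  'red' -> 0
  'ran' -> 3
  'to' -> 2
  'ran' -> 3

Encoded: [3, 0, 1, 5, 0, 3, 2, 3]


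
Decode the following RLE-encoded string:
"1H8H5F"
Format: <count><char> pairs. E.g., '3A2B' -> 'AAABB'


Expanding each <count><char> pair:
  1H -> 'H'
  8H -> 'HHHHHHHH'
  5F -> 'FFFFF'

Decoded = HHHHHHHHHFFFFF


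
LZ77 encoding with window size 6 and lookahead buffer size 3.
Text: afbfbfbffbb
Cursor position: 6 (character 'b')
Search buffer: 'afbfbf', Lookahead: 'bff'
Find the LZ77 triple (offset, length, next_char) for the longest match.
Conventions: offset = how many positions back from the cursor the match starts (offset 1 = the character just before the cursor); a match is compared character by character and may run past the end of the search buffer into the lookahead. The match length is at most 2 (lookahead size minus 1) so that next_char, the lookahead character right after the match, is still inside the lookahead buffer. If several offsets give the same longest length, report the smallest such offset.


Try each offset into the search buffer:
  offset=1 (pos 5, char 'f'): match length 0
  offset=2 (pos 4, char 'b'): match length 2
  offset=3 (pos 3, char 'f'): match length 0
  offset=4 (pos 2, char 'b'): match length 2
  offset=5 (pos 1, char 'f'): match length 0
  offset=6 (pos 0, char 'a'): match length 0
Longest match has length 2, found at offsets 2, 4; take the smallest, offset 2.
next_char = character at position 6 + 2 = 8 -> 'f'

Best match: offset=2, length=2 (matching 'bf' starting at position 4)
LZ77 triple: (2, 2, 'f')


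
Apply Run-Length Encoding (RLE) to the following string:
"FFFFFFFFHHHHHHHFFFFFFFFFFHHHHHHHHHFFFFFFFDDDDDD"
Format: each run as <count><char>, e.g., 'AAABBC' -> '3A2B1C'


Scanning runs left to right:
  i=0: run of 'F' x 8 -> '8F'
  i=8: run of 'H' x 7 -> '7H'
  i=15: run of 'F' x 10 -> '10F'
  i=25: run of 'H' x 9 -> '9H'
  i=34: run of 'F' x 7 -> '7F'
  i=41: run of 'D' x 6 -> '6D'

RLE = 8F7H10F9H7F6D


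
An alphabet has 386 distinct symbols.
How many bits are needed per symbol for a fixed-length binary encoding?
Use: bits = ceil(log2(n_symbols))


log2(386) = 8.5925
Bracket: 2^8 = 256 < 386 <= 2^9 = 512
So ceil(log2(386)) = 9

bits = ceil(log2(386)) = ceil(8.5925) = 9 bits


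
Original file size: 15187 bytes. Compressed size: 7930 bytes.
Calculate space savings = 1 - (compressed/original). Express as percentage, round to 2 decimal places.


ratio = compressed/original = 7930/15187 = 0.522157
savings = 1 - ratio = 1 - 0.522157 = 0.477843
as a percentage: 0.477843 * 100 = 47.78%

Space savings = 1 - 7930/15187 = 47.78%


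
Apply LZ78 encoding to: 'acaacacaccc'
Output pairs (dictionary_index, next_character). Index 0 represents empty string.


LZ78 encoding steps:
Dictionary: {0: ''}
Step 1: w='' (idx 0), next='a' -> output (0, 'a'), add 'a' as idx 1
Step 2: w='' (idx 0), next='c' -> output (0, 'c'), add 'c' as idx 2
Step 3: w='a' (idx 1), next='a' -> output (1, 'a'), add 'aa' as idx 3
Step 4: w='c' (idx 2), next='a' -> output (2, 'a'), add 'ca' as idx 4
Step 5: w='ca' (idx 4), next='c' -> output (4, 'c'), add 'cac' as idx 5
Step 6: w='c' (idx 2), next='c' -> output (2, 'c'), add 'cc' as idx 6


Encoded: [(0, 'a'), (0, 'c'), (1, 'a'), (2, 'a'), (4, 'c'), (2, 'c')]


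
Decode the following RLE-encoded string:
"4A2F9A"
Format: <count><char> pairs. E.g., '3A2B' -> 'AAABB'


Expanding each <count><char> pair:
  4A -> 'AAAA'
  2F -> 'FF'
  9A -> 'AAAAAAAAA'

Decoded = AAAAFFAAAAAAAAA


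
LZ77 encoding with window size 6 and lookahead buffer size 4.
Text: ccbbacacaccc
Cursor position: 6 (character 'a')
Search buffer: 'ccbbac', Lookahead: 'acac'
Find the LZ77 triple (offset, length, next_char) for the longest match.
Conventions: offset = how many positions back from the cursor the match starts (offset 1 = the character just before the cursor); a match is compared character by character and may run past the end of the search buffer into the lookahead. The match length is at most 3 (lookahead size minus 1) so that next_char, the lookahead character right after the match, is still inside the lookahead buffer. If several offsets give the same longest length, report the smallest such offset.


Try each offset into the search buffer:
  offset=1 (pos 5, char 'c'): match length 0
  offset=2 (pos 4, char 'a'): match length 3
  offset=3 (pos 3, char 'b'): match length 0
  offset=4 (pos 2, char 'b'): match length 0
  offset=5 (pos 1, char 'c'): match length 0
  offset=6 (pos 0, char 'c'): match length 0
Longest match has length 3 at offset 2.
next_char = character at position 6 + 3 = 9 -> 'c'

Best match: offset=2, length=3 (matching 'aca' starting at position 4)
LZ77 triple: (2, 3, 'c')


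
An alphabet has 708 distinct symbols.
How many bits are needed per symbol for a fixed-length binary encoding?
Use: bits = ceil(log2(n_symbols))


log2(708) = 9.4676
Bracket: 2^9 = 512 < 708 <= 2^10 = 1024
So ceil(log2(708)) = 10

bits = ceil(log2(708)) = ceil(9.4676) = 10 bits


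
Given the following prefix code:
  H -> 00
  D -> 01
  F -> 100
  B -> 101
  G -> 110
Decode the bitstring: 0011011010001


Decoding step by step:
Bits 00 -> H
Bits 110 -> G
Bits 110 -> G
Bits 100 -> F
Bits 01 -> D


Decoded message: HGGFD


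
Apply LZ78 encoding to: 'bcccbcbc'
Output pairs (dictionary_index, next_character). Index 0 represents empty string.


LZ78 encoding steps:
Dictionary: {0: ''}
Step 1: w='' (idx 0), next='b' -> output (0, 'b'), add 'b' as idx 1
Step 2: w='' (idx 0), next='c' -> output (0, 'c'), add 'c' as idx 2
Step 3: w='c' (idx 2), next='c' -> output (2, 'c'), add 'cc' as idx 3
Step 4: w='b' (idx 1), next='c' -> output (1, 'c'), add 'bc' as idx 4
Step 5: w='bc' (idx 4), end of input -> output (4, '')


Encoded: [(0, 'b'), (0, 'c'), (2, 'c'), (1, 'c'), (4, '')]


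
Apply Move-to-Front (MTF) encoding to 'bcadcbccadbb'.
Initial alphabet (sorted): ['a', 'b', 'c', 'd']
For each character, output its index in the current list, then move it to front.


MTF encoding:
'b': index 1 in ['a', 'b', 'c', 'd'] -> ['b', 'a', 'c', 'd']
'c': index 2 in ['b', 'a', 'c', 'd'] -> ['c', 'b', 'a', 'd']
'a': index 2 in ['c', 'b', 'a', 'd'] -> ['a', 'c', 'b', 'd']
'd': index 3 in ['a', 'c', 'b', 'd'] -> ['d', 'a', 'c', 'b']
'c': index 2 in ['d', 'a', 'c', 'b'] -> ['c', 'd', 'a', 'b']
'b': index 3 in ['c', 'd', 'a', 'b'] -> ['b', 'c', 'd', 'a']
'c': index 1 in ['b', 'c', 'd', 'a'] -> ['c', 'b', 'd', 'a']
'c': index 0 in ['c', 'b', 'd', 'a'] -> ['c', 'b', 'd', 'a']
'a': index 3 in ['c', 'b', 'd', 'a'] -> ['a', 'c', 'b', 'd']
'd': index 3 in ['a', 'c', 'b', 'd'] -> ['d', 'a', 'c', 'b']
'b': index 3 in ['d', 'a', 'c', 'b'] -> ['b', 'd', 'a', 'c']
'b': index 0 in ['b', 'd', 'a', 'c'] -> ['b', 'd', 'a', 'c']


Output: [1, 2, 2, 3, 2, 3, 1, 0, 3, 3, 3, 0]


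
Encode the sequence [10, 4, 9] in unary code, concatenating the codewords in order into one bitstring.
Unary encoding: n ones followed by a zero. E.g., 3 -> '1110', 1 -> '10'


Encode each number as n ones followed by a terminating 0:
  10 -> 11111111110 (11 bits)
  4 -> 11110 (5 bits)
  9 -> 1111111110 (10 bits)
Total length = 11 + 5 + 10 = 26 bits.

Unary([10, 4, 9]) = 11111111110111101111111110 (26 bits)


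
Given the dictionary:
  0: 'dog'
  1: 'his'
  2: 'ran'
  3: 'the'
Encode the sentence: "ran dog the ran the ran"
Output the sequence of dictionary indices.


Look up each word in the dictionary:
  'ran' -> 2
  'dog' -> 0
  'the' -> 3
  'ran' -> 2
  'the' -> 3
  'ran' -> 2

Encoded: [2, 0, 3, 2, 3, 2]


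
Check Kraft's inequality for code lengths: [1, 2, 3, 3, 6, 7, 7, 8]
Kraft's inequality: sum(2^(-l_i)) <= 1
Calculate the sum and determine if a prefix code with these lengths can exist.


Sum = 2^(-1) + 2^(-2) + 2^(-3) + 2^(-3) + 2^(-6) + 2^(-7) + 2^(-7) + 2^(-8)
    = 0.5 + 0.25 + 0.125 + 0.125 + 0.015625 + 0.0078125 + 0.0078125 + 0.00390625
    = 265/256 = 1.03515625
Since 1.03515625 > 1, Kraft's inequality is NOT satisfied.
A prefix code with these lengths CANNOT exist.

Kraft sum = 1.03515625. Not satisfied.


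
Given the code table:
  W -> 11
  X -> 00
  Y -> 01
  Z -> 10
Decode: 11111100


Decoding:
11 -> W
11 -> W
11 -> W
00 -> X


Result: WWWX


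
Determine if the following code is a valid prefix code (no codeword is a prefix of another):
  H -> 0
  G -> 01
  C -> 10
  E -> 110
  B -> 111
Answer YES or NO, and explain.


Checking each pair (does one codeword prefix another?):
  H='0' vs G='01': prefix -- VIOLATION

NO -- this is NOT a valid prefix code. H (0) is a prefix of G (01).


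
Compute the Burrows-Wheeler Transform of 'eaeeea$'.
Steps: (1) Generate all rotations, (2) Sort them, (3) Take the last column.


Rotations (sorted):
  0: $eaeeea -> last char: a
  1: a$eaeee -> last char: e
  2: aeeea$e -> last char: e
  3: ea$eaee -> last char: e
  4: eaeeea$ -> last char: $
  5: eea$eae -> last char: e
  6: eeea$ea -> last char: a


BWT = aeee$ea


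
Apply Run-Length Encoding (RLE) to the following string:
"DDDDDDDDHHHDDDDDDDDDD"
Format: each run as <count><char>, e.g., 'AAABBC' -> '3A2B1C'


Scanning runs left to right:
  i=0: run of 'D' x 8 -> '8D'
  i=8: run of 'H' x 3 -> '3H'
  i=11: run of 'D' x 10 -> '10D'

RLE = 8D3H10D


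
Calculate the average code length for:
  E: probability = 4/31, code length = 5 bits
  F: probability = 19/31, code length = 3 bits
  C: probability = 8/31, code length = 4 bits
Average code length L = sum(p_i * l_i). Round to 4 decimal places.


Weighted contributions p_i * l_i:
  E: (4/31) * 5 = 20/31
  F: (19/31) * 3 = 57/31
  C: (8/31) * 4 = 32/31
Sum = (20 + 57 + 32)/31 = 109/31

L = 109/31 = 3.5161 bits/symbol


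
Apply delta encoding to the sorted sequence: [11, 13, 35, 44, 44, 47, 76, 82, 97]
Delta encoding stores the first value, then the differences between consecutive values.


First value: 11
Deltas:
  13 - 11 = 2
  35 - 13 = 22
  44 - 35 = 9
  44 - 44 = 0
  47 - 44 = 3
  76 - 47 = 29
  82 - 76 = 6
  97 - 82 = 15


Delta encoded: [11, 2, 22, 9, 0, 3, 29, 6, 15]


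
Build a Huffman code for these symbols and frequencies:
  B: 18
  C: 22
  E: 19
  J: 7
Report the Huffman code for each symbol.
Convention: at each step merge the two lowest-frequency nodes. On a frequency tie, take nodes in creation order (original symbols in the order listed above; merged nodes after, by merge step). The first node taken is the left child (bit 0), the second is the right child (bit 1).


Huffman tree construction:
Step 1: Merge J(7) + B(18) = 25
Step 2: Merge E(19) + C(22) = 41
Step 3: Merge (J+B)(25) + (E+C)(41) = 66
Read each symbol's code off the tree from the root (left child = 0, right child = 1).

Codes:
  B: 01 (length 2)
  C: 11 (length 2)
  E: 10 (length 2)
  J: 00 (length 2)
Average code length: 132/66 = 2.0000 bits/symbol


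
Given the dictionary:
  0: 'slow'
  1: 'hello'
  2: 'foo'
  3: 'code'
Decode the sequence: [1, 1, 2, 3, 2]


Look up each index in the dictionary:
  1 -> 'hello'
  1 -> 'hello'
  2 -> 'foo'
  3 -> 'code'
  2 -> 'foo'

Decoded: "hello hello foo code foo"


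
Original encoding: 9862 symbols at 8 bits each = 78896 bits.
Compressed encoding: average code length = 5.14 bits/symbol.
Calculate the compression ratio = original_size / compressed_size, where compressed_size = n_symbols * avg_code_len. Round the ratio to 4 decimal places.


original_size = n_symbols * orig_bits = 9862 * 8 = 78896 bits
compressed_size = n_symbols * avg_code_len = 9862 * 5.14 = 50690.68 bits
ratio = original_size / compressed_size = 78896 / 50690.68 = 1.5564

Compression ratio = 1.5564


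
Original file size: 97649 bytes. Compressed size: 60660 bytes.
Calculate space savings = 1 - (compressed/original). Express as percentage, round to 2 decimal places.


ratio = compressed/original = 60660/97649 = 0.621205
savings = 1 - ratio = 1 - 0.621205 = 0.378795
as a percentage: 0.378795 * 100 = 37.88%

Space savings = 1 - 60660/97649 = 37.88%


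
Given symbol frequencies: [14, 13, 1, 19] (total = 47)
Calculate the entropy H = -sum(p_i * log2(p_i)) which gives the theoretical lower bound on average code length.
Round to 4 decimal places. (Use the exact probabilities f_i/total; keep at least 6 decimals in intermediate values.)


Per-symbol terms -p_i * log2(p_i) with p_i = f_i/47:
  p = 14/47 = 0.297872: log2(p) = -1.747234, -p*log2(p) = 0.520453
  p = 13/47 = 0.276596: log2(p) = -1.854149, -p*log2(p) = 0.512850
  p = 1/47 = 0.021277: log2(p) = -5.554589, -p*log2(p) = 0.118183
  p = 19/47 = 0.404255: log2(p) = -1.306661, -p*log2(p) = 0.528225
H = 0.520453 + 0.512850 + 0.118183 + 0.528225 = 1.679711

H = 1.6797 bits/symbol


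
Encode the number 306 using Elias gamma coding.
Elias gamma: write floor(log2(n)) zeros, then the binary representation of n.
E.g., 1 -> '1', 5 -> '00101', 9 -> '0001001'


num_bits = floor(log2(306)) + 1 = 9
leading_zeros = num_bits - 1 = 8
binary(306) = 100110010

Elias gamma(306) = '00000000' + '100110010' = 00000000100110010 (17 bits)


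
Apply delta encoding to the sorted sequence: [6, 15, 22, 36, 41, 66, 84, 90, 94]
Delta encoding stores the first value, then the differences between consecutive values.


First value: 6
Deltas:
  15 - 6 = 9
  22 - 15 = 7
  36 - 22 = 14
  41 - 36 = 5
  66 - 41 = 25
  84 - 66 = 18
  90 - 84 = 6
  94 - 90 = 4


Delta encoded: [6, 9, 7, 14, 5, 25, 18, 6, 4]


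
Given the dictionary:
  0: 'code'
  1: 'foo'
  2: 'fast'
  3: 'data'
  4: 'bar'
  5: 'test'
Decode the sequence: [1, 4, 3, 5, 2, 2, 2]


Look up each index in the dictionary:
  1 -> 'foo'
  4 -> 'bar'
  3 -> 'data'
  5 -> 'test'
  2 -> 'fast'
  2 -> 'fast'
  2 -> 'fast'

Decoded: "foo bar data test fast fast fast"


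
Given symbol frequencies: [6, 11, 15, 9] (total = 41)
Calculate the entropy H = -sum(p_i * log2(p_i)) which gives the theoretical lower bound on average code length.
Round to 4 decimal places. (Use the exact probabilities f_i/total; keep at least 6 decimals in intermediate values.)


Per-symbol terms -p_i * log2(p_i) with p_i = f_i/41:
  p = 6/41 = 0.146341: log2(p) = -2.772590, -p*log2(p) = 0.405745
  p = 11/41 = 0.268293: log2(p) = -1.898120, -p*log2(p) = 0.509252
  p = 15/41 = 0.365854: log2(p) = -1.450661, -p*log2(p) = 0.530730
  p = 9/41 = 0.219512: log2(p) = -2.187627, -p*log2(p) = 0.480211
H = 0.405745 + 0.509252 + 0.530730 + 0.480211 = 1.925938

H = 1.9259 bits/symbol


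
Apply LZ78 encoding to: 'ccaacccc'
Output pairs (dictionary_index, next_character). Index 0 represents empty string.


LZ78 encoding steps:
Dictionary: {0: ''}
Step 1: w='' (idx 0), next='c' -> output (0, 'c'), add 'c' as idx 1
Step 2: w='c' (idx 1), next='a' -> output (1, 'a'), add 'ca' as idx 2
Step 3: w='' (idx 0), next='a' -> output (0, 'a'), add 'a' as idx 3
Step 4: w='c' (idx 1), next='c' -> output (1, 'c'), add 'cc' as idx 4
Step 5: w='cc' (idx 4), end of input -> output (4, '')


Encoded: [(0, 'c'), (1, 'a'), (0, 'a'), (1, 'c'), (4, '')]


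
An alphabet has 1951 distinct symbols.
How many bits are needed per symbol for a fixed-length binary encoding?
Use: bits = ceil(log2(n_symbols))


log2(1951) = 10.93
Bracket: 2^10 = 1024 < 1951 <= 2^11 = 2048
So ceil(log2(1951)) = 11

bits = ceil(log2(1951)) = ceil(10.93) = 11 bits


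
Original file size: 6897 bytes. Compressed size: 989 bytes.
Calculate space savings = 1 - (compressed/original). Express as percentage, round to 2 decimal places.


ratio = compressed/original = 989/6897 = 0.143396
savings = 1 - ratio = 1 - 0.143396 = 0.856604
as a percentage: 0.856604 * 100 = 85.66%

Space savings = 1 - 989/6897 = 85.66%


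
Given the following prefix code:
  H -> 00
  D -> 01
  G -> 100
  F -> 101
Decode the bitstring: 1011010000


Decoding step by step:
Bits 101 -> F
Bits 101 -> F
Bits 00 -> H
Bits 00 -> H


Decoded message: FFHH


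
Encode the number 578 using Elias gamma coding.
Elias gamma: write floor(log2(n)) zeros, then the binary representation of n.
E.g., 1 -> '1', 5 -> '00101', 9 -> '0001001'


num_bits = floor(log2(578)) + 1 = 10
leading_zeros = num_bits - 1 = 9
binary(578) = 1001000010

Elias gamma(578) = '000000000' + '1001000010' = 0000000001001000010 (19 bits)


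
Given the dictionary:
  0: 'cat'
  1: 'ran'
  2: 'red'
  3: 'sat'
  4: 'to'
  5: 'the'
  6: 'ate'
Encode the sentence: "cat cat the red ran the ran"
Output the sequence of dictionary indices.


Look up each word in the dictionary:
  'cat' -> 0
  'cat' -> 0
  'the' -> 5
  'red' -> 2
  'ran' -> 1
  'the' -> 5
  'ran' -> 1

Encoded: [0, 0, 5, 2, 1, 5, 1]


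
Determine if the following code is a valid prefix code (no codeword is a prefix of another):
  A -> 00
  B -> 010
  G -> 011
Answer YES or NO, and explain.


Checking each pair (does one codeword prefix another?):
  A='00' vs B='010': no prefix
  A='00' vs G='011': no prefix
  B='010' vs A='00': no prefix
  B='010' vs G='011': no prefix
  G='011' vs A='00': no prefix
  G='011' vs B='010': no prefix
No violation found over all pairs.

YES -- this is a valid prefix code. No codeword is a prefix of any other codeword.


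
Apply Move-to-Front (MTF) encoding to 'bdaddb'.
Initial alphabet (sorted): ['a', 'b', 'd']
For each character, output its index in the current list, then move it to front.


MTF encoding:
'b': index 1 in ['a', 'b', 'd'] -> ['b', 'a', 'd']
'd': index 2 in ['b', 'a', 'd'] -> ['d', 'b', 'a']
'a': index 2 in ['d', 'b', 'a'] -> ['a', 'd', 'b']
'd': index 1 in ['a', 'd', 'b'] -> ['d', 'a', 'b']
'd': index 0 in ['d', 'a', 'b'] -> ['d', 'a', 'b']
'b': index 2 in ['d', 'a', 'b'] -> ['b', 'd', 'a']


Output: [1, 2, 2, 1, 0, 2]


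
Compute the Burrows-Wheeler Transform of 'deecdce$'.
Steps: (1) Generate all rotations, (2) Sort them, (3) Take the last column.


Rotations (sorted):
  0: $deecdce -> last char: e
  1: cdce$dee -> last char: e
  2: ce$deecd -> last char: d
  3: dce$deec -> last char: c
  4: deecdce$ -> last char: $
  5: e$deecdc -> last char: c
  6: ecdce$de -> last char: e
  7: eecdce$d -> last char: d


BWT = eedc$ced


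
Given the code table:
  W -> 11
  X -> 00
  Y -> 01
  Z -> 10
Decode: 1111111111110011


Decoding:
11 -> W
11 -> W
11 -> W
11 -> W
11 -> W
11 -> W
00 -> X
11 -> W


Result: WWWWWWXW


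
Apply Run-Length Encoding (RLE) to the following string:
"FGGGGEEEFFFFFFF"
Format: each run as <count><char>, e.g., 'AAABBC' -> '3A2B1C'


Scanning runs left to right:
  i=0: run of 'F' x 1 -> '1F'
  i=1: run of 'G' x 4 -> '4G'
  i=5: run of 'E' x 3 -> '3E'
  i=8: run of 'F' x 7 -> '7F'

RLE = 1F4G3E7F


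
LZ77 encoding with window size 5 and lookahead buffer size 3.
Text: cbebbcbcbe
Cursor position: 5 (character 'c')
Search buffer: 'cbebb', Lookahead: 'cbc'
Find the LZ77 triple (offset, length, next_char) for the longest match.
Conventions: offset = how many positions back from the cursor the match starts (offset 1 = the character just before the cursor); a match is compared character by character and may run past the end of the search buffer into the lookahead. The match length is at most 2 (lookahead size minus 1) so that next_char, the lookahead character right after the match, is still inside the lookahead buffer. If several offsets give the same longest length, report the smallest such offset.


Try each offset into the search buffer:
  offset=1 (pos 4, char 'b'): match length 0
  offset=2 (pos 3, char 'b'): match length 0
  offset=3 (pos 2, char 'e'): match length 0
  offset=4 (pos 1, char 'b'): match length 0
  offset=5 (pos 0, char 'c'): match length 2
Longest match has length 2 at offset 5.
next_char = character at position 5 + 2 = 7 -> 'c'

Best match: offset=5, length=2 (matching 'cb' starting at position 0)
LZ77 triple: (5, 2, 'c')


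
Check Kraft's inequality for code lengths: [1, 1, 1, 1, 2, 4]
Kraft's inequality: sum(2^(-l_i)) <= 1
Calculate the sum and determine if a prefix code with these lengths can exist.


Sum = 2^(-1) + 2^(-1) + 2^(-1) + 2^(-1) + 2^(-2) + 2^(-4)
    = 0.5 + 0.5 + 0.5 + 0.5 + 0.25 + 0.0625
    = 37/16 = 2.3125
Since 2.3125 > 1, Kraft's inequality is NOT satisfied.
A prefix code with these lengths CANNOT exist.

Kraft sum = 2.3125. Not satisfied.


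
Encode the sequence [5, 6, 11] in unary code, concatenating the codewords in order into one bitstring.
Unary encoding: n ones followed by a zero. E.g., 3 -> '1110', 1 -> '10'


Encode each number as n ones followed by a terminating 0:
  5 -> 111110 (6 bits)
  6 -> 1111110 (7 bits)
  11 -> 111111111110 (12 bits)
Total length = 6 + 7 + 12 = 25 bits.

Unary([5, 6, 11]) = 1111101111110111111111110 (25 bits)


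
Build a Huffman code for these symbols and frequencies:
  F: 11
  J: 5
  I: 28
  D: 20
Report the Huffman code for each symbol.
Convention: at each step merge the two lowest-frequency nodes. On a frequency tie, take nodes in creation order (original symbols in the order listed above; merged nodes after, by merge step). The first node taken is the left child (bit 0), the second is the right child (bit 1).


Huffman tree construction:
Step 1: Merge J(5) + F(11) = 16
Step 2: Merge (J+F)(16) + D(20) = 36
Step 3: Merge I(28) + ((J+F)+D)(36) = 64
Read each symbol's code off the tree from the root (left child = 0, right child = 1).

Codes:
  F: 101 (length 3)
  J: 100 (length 3)
  I: 0 (length 1)
  D: 11 (length 2)
Average code length: 116/64 = 1.8125 bits/symbol


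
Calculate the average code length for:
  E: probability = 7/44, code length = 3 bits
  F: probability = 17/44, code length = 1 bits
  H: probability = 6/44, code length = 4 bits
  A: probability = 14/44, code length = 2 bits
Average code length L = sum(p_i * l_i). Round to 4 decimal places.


Weighted contributions p_i * l_i:
  E: (7/44) * 3 = 21/44
  F: (17/44) * 1 = 17/44
  H: (6/44) * 4 = 24/44
  A: (14/44) * 2 = 28/44
Sum = (21 + 17 + 24 + 28)/44 = 90/44

L = 90/44 = 2.0455 bits/symbol


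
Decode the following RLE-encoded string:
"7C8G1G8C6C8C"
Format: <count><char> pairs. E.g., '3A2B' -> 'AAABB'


Expanding each <count><char> pair:
  7C -> 'CCCCCCC'
  8G -> 'GGGGGGGG'
  1G -> 'G'
  8C -> 'CCCCCCCC'
  6C -> 'CCCCCC'
  8C -> 'CCCCCCCC'

Decoded = CCCCCCCGGGGGGGGGCCCCCCCCCCCCCCCCCCCCCC


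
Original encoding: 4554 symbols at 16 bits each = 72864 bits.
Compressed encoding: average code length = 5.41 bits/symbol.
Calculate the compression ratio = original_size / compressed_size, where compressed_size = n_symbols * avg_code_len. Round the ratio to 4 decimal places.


original_size = n_symbols * orig_bits = 4554 * 16 = 72864 bits
compressed_size = n_symbols * avg_code_len = 4554 * 5.41 = 24637.14 bits
ratio = original_size / compressed_size = 72864 / 24637.14 = 2.9575

Compression ratio = 2.9575


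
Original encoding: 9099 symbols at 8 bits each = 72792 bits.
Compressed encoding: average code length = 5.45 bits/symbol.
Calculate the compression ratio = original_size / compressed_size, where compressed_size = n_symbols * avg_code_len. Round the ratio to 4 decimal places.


original_size = n_symbols * orig_bits = 9099 * 8 = 72792 bits
compressed_size = n_symbols * avg_code_len = 9099 * 5.45 = 49589.55 bits
ratio = original_size / compressed_size = 72792 / 49589.55 = 1.4679

Compression ratio = 1.4679


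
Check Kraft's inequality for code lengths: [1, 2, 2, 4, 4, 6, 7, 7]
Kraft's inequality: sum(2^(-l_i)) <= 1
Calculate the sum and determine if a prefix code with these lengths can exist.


Sum = 2^(-1) + 2^(-2) + 2^(-2) + 2^(-4) + 2^(-4) + 2^(-6) + 2^(-7) + 2^(-7)
    = 0.5 + 0.25 + 0.25 + 0.0625 + 0.0625 + 0.015625 + 0.0078125 + 0.0078125
    = 148/128 = 1.15625
Since 1.15625 > 1, Kraft's inequality is NOT satisfied.
A prefix code with these lengths CANNOT exist.

Kraft sum = 1.15625. Not satisfied.


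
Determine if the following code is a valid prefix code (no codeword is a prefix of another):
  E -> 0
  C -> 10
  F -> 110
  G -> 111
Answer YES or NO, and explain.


Checking each pair (does one codeword prefix another?):
  E='0' vs C='10': no prefix
  E='0' vs F='110': no prefix
  E='0' vs G='111': no prefix
  C='10' vs E='0': no prefix
  C='10' vs F='110': no prefix
  C='10' vs G='111': no prefix
  F='110' vs E='0': no prefix
  F='110' vs C='10': no prefix
  F='110' vs G='111': no prefix
  G='111' vs E='0': no prefix
  G='111' vs C='10': no prefix
  G='111' vs F='110': no prefix
No violation found over all pairs.

YES -- this is a valid prefix code. No codeword is a prefix of any other codeword.


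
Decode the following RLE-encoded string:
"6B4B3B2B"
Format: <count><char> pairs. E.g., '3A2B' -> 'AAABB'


Expanding each <count><char> pair:
  6B -> 'BBBBBB'
  4B -> 'BBBB'
  3B -> 'BBB'
  2B -> 'BB'

Decoded = BBBBBBBBBBBBBBB


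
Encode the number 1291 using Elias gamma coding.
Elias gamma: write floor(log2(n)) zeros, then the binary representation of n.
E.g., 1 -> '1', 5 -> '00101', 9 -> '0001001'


num_bits = floor(log2(1291)) + 1 = 11
leading_zeros = num_bits - 1 = 10
binary(1291) = 10100001011

Elias gamma(1291) = '0000000000' + '10100001011' = 000000000010100001011 (21 bits)


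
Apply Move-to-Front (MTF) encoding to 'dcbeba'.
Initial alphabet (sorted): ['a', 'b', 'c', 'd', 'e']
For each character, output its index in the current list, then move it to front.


MTF encoding:
'd': index 3 in ['a', 'b', 'c', 'd', 'e'] -> ['d', 'a', 'b', 'c', 'e']
'c': index 3 in ['d', 'a', 'b', 'c', 'e'] -> ['c', 'd', 'a', 'b', 'e']
'b': index 3 in ['c', 'd', 'a', 'b', 'e'] -> ['b', 'c', 'd', 'a', 'e']
'e': index 4 in ['b', 'c', 'd', 'a', 'e'] -> ['e', 'b', 'c', 'd', 'a']
'b': index 1 in ['e', 'b', 'c', 'd', 'a'] -> ['b', 'e', 'c', 'd', 'a']
'a': index 4 in ['b', 'e', 'c', 'd', 'a'] -> ['a', 'b', 'e', 'c', 'd']


Output: [3, 3, 3, 4, 1, 4]


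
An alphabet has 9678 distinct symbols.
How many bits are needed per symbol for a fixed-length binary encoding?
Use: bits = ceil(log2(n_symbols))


log2(9678) = 13.2405
Bracket: 2^13 = 8192 < 9678 <= 2^14 = 16384
So ceil(log2(9678)) = 14

bits = ceil(log2(9678)) = ceil(13.2405) = 14 bits


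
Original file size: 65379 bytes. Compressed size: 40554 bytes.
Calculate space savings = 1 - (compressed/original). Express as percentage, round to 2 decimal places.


ratio = compressed/original = 40554/65379 = 0.620291
savings = 1 - ratio = 1 - 0.620291 = 0.379709
as a percentage: 0.379709 * 100 = 37.97%

Space savings = 1 - 40554/65379 = 37.97%


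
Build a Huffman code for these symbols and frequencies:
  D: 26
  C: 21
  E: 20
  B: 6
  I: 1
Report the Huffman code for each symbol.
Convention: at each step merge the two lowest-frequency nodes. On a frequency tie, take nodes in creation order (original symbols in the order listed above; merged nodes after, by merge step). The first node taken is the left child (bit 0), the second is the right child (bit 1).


Huffman tree construction:
Step 1: Merge I(1) + B(6) = 7
Step 2: Merge (I+B)(7) + E(20) = 27
Step 3: Merge C(21) + D(26) = 47
Step 4: Merge ((I+B)+E)(27) + (C+D)(47) = 74
Read each symbol's code off the tree from the root (left child = 0, right child = 1).

Codes:
  D: 11 (length 2)
  C: 10 (length 2)
  E: 01 (length 2)
  B: 001 (length 3)
  I: 000 (length 3)
Average code length: 155/74 = 2.0946 bits/symbol


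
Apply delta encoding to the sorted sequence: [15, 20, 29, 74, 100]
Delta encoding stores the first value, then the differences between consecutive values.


First value: 15
Deltas:
  20 - 15 = 5
  29 - 20 = 9
  74 - 29 = 45
  100 - 74 = 26


Delta encoded: [15, 5, 9, 45, 26]


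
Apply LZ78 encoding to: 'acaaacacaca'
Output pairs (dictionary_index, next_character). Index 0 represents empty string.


LZ78 encoding steps:
Dictionary: {0: ''}
Step 1: w='' (idx 0), next='a' -> output (0, 'a'), add 'a' as idx 1
Step 2: w='' (idx 0), next='c' -> output (0, 'c'), add 'c' as idx 2
Step 3: w='a' (idx 1), next='a' -> output (1, 'a'), add 'aa' as idx 3
Step 4: w='a' (idx 1), next='c' -> output (1, 'c'), add 'ac' as idx 4
Step 5: w='ac' (idx 4), next='a' -> output (4, 'a'), add 'aca' as idx 5
Step 6: w='c' (idx 2), next='a' -> output (2, 'a'), add 'ca' as idx 6


Encoded: [(0, 'a'), (0, 'c'), (1, 'a'), (1, 'c'), (4, 'a'), (2, 'a')]


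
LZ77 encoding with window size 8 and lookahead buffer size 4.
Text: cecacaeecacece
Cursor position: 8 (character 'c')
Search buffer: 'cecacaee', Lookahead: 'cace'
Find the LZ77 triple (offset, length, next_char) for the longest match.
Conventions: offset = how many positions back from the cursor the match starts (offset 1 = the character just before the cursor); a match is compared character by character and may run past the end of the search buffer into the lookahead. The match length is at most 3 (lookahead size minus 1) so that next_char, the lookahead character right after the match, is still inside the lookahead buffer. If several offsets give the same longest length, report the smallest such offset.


Try each offset into the search buffer:
  offset=1 (pos 7, char 'e'): match length 0
  offset=2 (pos 6, char 'e'): match length 0
  offset=3 (pos 5, char 'a'): match length 0
  offset=4 (pos 4, char 'c'): match length 2
  offset=5 (pos 3, char 'a'): match length 0
  offset=6 (pos 2, char 'c'): match length 3
  offset=7 (pos 1, char 'e'): match length 0
  offset=8 (pos 0, char 'c'): match length 1
Longest match has length 3 at offset 6.
next_char = character at position 8 + 3 = 11 -> 'e'

Best match: offset=6, length=3 (matching 'cac' starting at position 2)
LZ77 triple: (6, 3, 'e')


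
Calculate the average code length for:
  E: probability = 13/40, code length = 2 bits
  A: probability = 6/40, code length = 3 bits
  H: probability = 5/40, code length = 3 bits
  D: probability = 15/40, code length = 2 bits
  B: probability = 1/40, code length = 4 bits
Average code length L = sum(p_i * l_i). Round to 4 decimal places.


Weighted contributions p_i * l_i:
  E: (13/40) * 2 = 26/40
  A: (6/40) * 3 = 18/40
  H: (5/40) * 3 = 15/40
  D: (15/40) * 2 = 30/40
  B: (1/40) * 4 = 4/40
Sum = (26 + 18 + 15 + 30 + 4)/40 = 93/40

L = 93/40 = 2.3250 bits/symbol


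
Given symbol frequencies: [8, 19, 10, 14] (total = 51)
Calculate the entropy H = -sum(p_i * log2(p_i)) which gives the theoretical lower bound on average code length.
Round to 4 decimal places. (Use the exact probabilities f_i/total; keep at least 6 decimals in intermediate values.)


Per-symbol terms -p_i * log2(p_i) with p_i = f_i/51:
  p = 8/51 = 0.156863: log2(p) = -2.672425, -p*log2(p) = 0.419204
  p = 19/51 = 0.372549: log2(p) = -1.424498, -p*log2(p) = 0.530695
  p = 10/51 = 0.196078: log2(p) = -2.350497, -p*log2(p) = 0.460882
  p = 14/51 = 0.274510: log2(p) = -1.865070, -p*log2(p) = 0.511980
H = 0.419204 + 0.530695 + 0.460882 + 0.511980 = 1.922761

H = 1.9228 bits/symbol


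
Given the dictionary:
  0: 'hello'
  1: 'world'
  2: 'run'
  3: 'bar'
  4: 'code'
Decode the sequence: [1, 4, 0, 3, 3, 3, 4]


Look up each index in the dictionary:
  1 -> 'world'
  4 -> 'code'
  0 -> 'hello'
  3 -> 'bar'
  3 -> 'bar'
  3 -> 'bar'
  4 -> 'code'

Decoded: "world code hello bar bar bar code"


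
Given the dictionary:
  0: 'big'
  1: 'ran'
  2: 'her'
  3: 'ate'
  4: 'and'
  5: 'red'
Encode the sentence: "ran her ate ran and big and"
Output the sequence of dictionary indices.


Look up each word in the dictionary:
  'ran' -> 1
  'her' -> 2
  'ate' -> 3
  'ran' -> 1
  'and' -> 4
  'big' -> 0
  'and' -> 4

Encoded: [1, 2, 3, 1, 4, 0, 4]


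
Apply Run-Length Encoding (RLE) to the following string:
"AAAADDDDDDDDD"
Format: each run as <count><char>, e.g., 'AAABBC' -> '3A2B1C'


Scanning runs left to right:
  i=0: run of 'A' x 4 -> '4A'
  i=4: run of 'D' x 9 -> '9D'

RLE = 4A9D


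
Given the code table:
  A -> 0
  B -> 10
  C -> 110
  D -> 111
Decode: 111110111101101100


Decoding:
111 -> D
110 -> C
111 -> D
10 -> B
110 -> C
110 -> C
0 -> A


Result: DCDBCCA


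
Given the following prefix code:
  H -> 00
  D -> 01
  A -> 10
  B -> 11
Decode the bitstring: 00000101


Decoding step by step:
Bits 00 -> H
Bits 00 -> H
Bits 01 -> D
Bits 01 -> D


Decoded message: HHDD


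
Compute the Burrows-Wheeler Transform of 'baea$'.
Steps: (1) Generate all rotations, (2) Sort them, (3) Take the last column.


Rotations (sorted):
  0: $baea -> last char: a
  1: a$bae -> last char: e
  2: aea$b -> last char: b
  3: baea$ -> last char: $
  4: ea$ba -> last char: a


BWT = aeb$a


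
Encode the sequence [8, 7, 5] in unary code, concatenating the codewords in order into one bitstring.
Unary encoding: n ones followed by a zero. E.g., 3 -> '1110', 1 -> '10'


Encode each number as n ones followed by a terminating 0:
  8 -> 111111110 (9 bits)
  7 -> 11111110 (8 bits)
  5 -> 111110 (6 bits)
Total length = 9 + 8 + 6 = 23 bits.

Unary([8, 7, 5]) = 11111111011111110111110 (23 bits)


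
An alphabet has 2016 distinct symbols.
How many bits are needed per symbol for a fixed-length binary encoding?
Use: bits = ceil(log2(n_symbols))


log2(2016) = 10.9773
Bracket: 2^10 = 1024 < 2016 <= 2^11 = 2048
So ceil(log2(2016)) = 11

bits = ceil(log2(2016)) = ceil(10.9773) = 11 bits


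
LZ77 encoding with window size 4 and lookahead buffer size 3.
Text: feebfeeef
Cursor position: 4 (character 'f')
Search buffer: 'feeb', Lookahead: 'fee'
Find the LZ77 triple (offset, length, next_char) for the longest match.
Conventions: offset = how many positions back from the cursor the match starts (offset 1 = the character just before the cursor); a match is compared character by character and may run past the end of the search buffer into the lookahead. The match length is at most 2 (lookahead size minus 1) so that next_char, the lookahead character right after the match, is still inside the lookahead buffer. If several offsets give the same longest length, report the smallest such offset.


Try each offset into the search buffer:
  offset=1 (pos 3, char 'b'): match length 0
  offset=2 (pos 2, char 'e'): match length 0
  offset=3 (pos 1, char 'e'): match length 0
  offset=4 (pos 0, char 'f'): match length 2
Longest match has length 2 at offset 4.
next_char = character at position 4 + 2 = 6 -> 'e'

Best match: offset=4, length=2 (matching 'fe' starting at position 0)
LZ77 triple: (4, 2, 'e')
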